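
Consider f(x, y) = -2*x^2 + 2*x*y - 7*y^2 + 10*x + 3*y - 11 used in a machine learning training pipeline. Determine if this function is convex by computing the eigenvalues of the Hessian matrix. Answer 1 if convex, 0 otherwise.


The Hessian of f(x,y) = -2*x^2 + 2*x*y - 7*y^2 + 10*x + 3*y - 11 is:
H = [[-4, 2], [2, -14]]
Trace = -4 - 14 = -18
Determinant = -4*-14 - (2)^2 = 52
Discriminant = (-18)^2 - 4*52 = 116.0
Eigenvalues: lambda_1 = -14.3852, lambda_2 = -3.6148
The function is not convex.

0


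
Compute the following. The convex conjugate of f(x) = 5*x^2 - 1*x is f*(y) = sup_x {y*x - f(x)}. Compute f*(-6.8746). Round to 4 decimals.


f*(y) = sup_x {y*x - a*x^2 - b*x} = sup_x {(y-b)*x - a*x^2}
FOC: (y - b) - 2a*x = 0 => x* = (y - b)/(2a)
x* = (-6.8746 + 1)/(2*5) = -0.5875
f*(-6.8746) = (y-b)^2/(4a) = (-6.8746 + 1)^2/(4*5)
= 34.5109/20 = 1.7255


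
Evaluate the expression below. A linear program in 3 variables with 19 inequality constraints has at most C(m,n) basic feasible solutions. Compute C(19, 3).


Each vertex corresponds to some choice of n active constraints out of m, so the number of vertices is at most C(m, n) = m! / (n!(m-n)!).
m = 19, n = 3
Numerator: 19 * 18 * 17
Denominator: 3! = 6
C(19, 3) = 969


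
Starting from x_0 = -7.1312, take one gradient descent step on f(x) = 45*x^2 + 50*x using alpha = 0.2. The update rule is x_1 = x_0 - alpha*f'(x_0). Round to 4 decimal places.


We compute the gradient at x_0 and apply the update.
f'(x) = 90*x + 50
f'(-7.1312) = 90*-7.1312 + 50 = -591.808
x_1 = -7.1312 - 0.2*-591.808 = 111.2304


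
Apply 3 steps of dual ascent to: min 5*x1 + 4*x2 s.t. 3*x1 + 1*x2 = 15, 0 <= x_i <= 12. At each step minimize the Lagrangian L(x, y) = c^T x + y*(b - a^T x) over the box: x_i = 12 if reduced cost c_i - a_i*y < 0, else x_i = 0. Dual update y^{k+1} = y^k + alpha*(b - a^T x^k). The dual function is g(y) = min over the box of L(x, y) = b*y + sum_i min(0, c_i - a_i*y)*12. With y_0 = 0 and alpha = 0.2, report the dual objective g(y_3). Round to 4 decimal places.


Dual ascent for LP: min 5*x1 + 4*x2, 3*x1 + 1*x2 = 15, 0 <= x_i <= 12
Step 1: y^k = 0.0, reduced costs: (5.0, 4.0)
  x^k = (0.0, 0.0), subgradient = b - a^T x = 15.0
  y^{k+1} = 0.0 + 0.2*15.0 = 3.0
Step 2: y^k = 3.0, reduced costs: (-4.0, 1.0)
  x^k = (12.0, 0.0), subgradient = b - a^T x = -21.0
  y^{k+1} = 3.0 + 0.2*-21.0 = -1.2
Step 3: y^k = -1.2, reduced costs: (8.6, 5.2)
  x^k = (0.0, 0.0), subgradient = b - a^T x = 15.0
  y^{k+1} = -1.2 + 0.2*15.0 = 1.8
Dual objective at y_3 = 1.8: reduced costs (-0.4, 2.2), box minimizer x = (12.0, 0.0)
g(y_3) = b*y + (c1 - a1*y)*x1 + (c2 - a2*y)*x2 = 15*1.8 + (-0.4)*12.0 + 2.2*0.0 = 27.0 - 4.8 + 0.0 = 22.2


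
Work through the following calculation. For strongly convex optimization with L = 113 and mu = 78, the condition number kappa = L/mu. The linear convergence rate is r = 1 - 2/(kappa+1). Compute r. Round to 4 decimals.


Step 1: Compute the condition number.
kappa = L/mu = 113/78 = 1.4487
Step 2: Compute the convergence rate.
r = 1 - 2/(kappa + 1) = 1 - 2*mu/(L + mu) = (L - mu)/(L + mu) = 35/191 = 0.1832


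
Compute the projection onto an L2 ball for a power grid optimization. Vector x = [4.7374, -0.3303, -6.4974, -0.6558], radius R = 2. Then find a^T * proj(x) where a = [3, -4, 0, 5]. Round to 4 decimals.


Step 1: Compute ||x|| (intermediates to 6 decimals).
||x|| = sqrt(4.7374^2 + (-0.3303)^2 + (-6.4974)^2 + (-0.6558)^2) = 8.074549
Step 2: Project.
Since ||x|| > R, scale = R/||x|| = 2/8.074549 = 0.247692, proj(x) = scale * x
proj(x) = [1.173416, -0.081813, -1.609354, -0.162436]
Step 3: Dot product.
a^T * proj(x) = 3*1.173416 - 4*(-0.081813) + 0*(-1.609354) + 5*(-0.162436) = 3.0353


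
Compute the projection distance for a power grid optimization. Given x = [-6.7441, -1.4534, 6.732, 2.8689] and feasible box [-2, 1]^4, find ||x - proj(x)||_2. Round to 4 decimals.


Project each component onto [-2, 1].
clip(-6.7441) = -2.0, clip(-1.4534) = -1.4534, clip(6.732) = 1.0, clip(2.8689) = 1.0
Projection = [-2.0, -1.4534, 1.0, 1.0]
Squared diffs: [22.5065, 0.0, 32.8558, 3.4928]
Distance = sqrt(58.8551) = 7.6717


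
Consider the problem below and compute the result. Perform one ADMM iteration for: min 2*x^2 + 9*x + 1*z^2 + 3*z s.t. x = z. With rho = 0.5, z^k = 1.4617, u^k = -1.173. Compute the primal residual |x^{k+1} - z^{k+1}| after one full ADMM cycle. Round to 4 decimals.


ADMM iteration with rho = 0.5, z^k = 1.4617, u^k = -1.173
Step 1: x-update.
Minimize 2*x^2 + 9*x + (0.5/2)*(x - 1.4617 - 1.173)^2
FOC: (2*2 + 0.5)*x = -9 + 0.5*(1.4617 + 1.173)
x^{k+1} = -1.7073
Step 2: z-update.
Minimize 1*z^2 + 3*z + (0.5/2)*(-1.7073 - z - 1.173)^2
FOC: (2*1 + 0.5)*z = -3 + 0.5*(-1.7073 - 1.173)
z^{k+1} = -1.7761
Step 3: u-update.
u^{k+1} = -1.173 - 1.7073 + 1.7761 = -1.1042
Step 4: Primal residual = |-1.7073 + 1.7761| = 0.0688


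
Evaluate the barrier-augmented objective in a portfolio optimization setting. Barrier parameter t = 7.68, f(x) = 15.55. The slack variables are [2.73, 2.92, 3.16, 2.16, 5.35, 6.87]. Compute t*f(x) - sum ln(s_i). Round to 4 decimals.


Step 1: Compute log-barrier.
ln values: [1.0043, 1.0716, 1.1506, 0.7701, 1.6771, 1.9272]
phi = -(1.0043 + 1.0716 + 1.1506 + 0.7701 + 1.6771 + 1.9272) = -7.6008
Step 2: Compute augmented objective.
t*f(x) = 7.68*15.55 = 119.424
Total = 119.424 - 7.6008 = 111.8232


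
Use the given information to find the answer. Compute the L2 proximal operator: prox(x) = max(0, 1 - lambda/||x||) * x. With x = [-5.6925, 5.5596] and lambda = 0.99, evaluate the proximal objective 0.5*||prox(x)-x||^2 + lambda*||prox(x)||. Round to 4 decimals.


Step 1: Compute ||x||.
||x|| = 7.957
Step 2: Compute scaling factor.
scale = max(0, 1 - 0.99/7.957) = 0.8756
Step 3: prox(x) = [-4.9842, 4.8679]
||prox(x)|| = 6.967
Step 4: Proximal objective.
0.5*||prox-x||^2 = 0.4901
lambda*||prox|| = 6.8973
Total = 7.3874


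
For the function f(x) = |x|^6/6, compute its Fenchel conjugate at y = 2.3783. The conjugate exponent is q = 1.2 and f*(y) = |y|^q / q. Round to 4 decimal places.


The conjugate exponent q satisfies 1/p + 1/q = 1.
p = 6, so q = 6/(6 - 1) = 1.2
|y|^q = 2.3783^1.2 = 2.8283
f*(2.3783) = 2.8283 / 1.2 = 2.3569


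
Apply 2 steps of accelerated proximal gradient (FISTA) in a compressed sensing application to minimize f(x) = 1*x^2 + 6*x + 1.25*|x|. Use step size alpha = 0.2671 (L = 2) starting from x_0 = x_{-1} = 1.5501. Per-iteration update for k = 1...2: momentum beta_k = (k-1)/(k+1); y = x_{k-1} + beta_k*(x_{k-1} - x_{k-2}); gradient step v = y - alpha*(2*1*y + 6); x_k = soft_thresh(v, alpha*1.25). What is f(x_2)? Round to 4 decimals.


FISTA on f(x) = 1*x^2 + 6*x + 1.25*|x|
L = 2, alpha = 0.2671
Iteration 1: beta = 0.0, y = 1.5501 + 0.0*(1.5501 - 1.5501) = 1.5501
  grad(y) = 9.1002, v = y - alpha*grad = -0.8806
  prox(v) = soft_thresh(-0.8806, 0.3339) = -0.5467
Iteration 2: beta = 0.3333, y = -0.5467 + 0.3333*(-0.5467 - 1.5501) = -1.2456
  grad(y) = 3.5088, v = y - alpha*grad = -2.1828
  prox(v) = soft_thresh(-2.1828, 0.3339) = -1.8489
f(x_2) = 1*(-1.8489)^2 + 6*(-1.8489) + 1.25*|-1.8489| = -5.3639


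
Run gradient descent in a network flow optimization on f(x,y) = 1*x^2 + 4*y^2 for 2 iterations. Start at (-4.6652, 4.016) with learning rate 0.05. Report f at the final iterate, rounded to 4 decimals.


Gradient descent on f(x,y) = 1*x^2 + 4*y^2.
Starting point: (-4.6652, 4.016), alpha = 0.05
Step 1: grad_x = 2*1*-4.6652 = -9.3304, grad_y = 2*4*4.016 = 32.128
  x_1 = -4.6652 - 0.05*-9.3304 = -4.1987
  y_1 = 4.016 - 0.05*32.128 = 2.4096
Step 2: grad_x = 2*1*-4.1987 = -8.3974, grad_y = 2*4*2.4096 = 19.2768
  x_2 = -4.1987 - 0.05*-8.3974 = -3.7788
  y_2 = 2.4096 - 0.05*19.2768 = 1.4458
f(-3.7788, 1.4458) = 1*(-3.7788)^2 + 4*1.4458^2 = 22.6403


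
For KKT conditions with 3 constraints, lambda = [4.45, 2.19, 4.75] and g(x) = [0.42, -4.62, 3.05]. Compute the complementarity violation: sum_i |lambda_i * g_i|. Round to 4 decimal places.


KKT complementary slackness check:
lambda_1 * g_1 = 4.45 * 0.42 = 1.869
lambda_2 * g_2 = 2.19 * -4.62 = -10.1178
lambda_3 * g_3 = 4.75 * 3.05 = 14.4875
Total violation = 1.869 + 10.1178 + 14.4875 = 26.4743


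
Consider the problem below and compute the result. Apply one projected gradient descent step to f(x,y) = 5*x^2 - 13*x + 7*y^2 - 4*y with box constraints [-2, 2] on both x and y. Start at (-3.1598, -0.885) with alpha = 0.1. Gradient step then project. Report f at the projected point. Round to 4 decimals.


Step 1: Compute gradient at (-3.1598, -0.885).
grad_x = 2*5*-3.1598 - 13 = -44.598
grad_y = 2*7*-0.885 - 4 = -16.39
Step 2: Gradient step.
x_raw = -3.1598 - 0.1*-44.598 = 1.3
y_raw = -0.885 - 0.1*-16.39 = 0.754
Step 3: Project onto [-2, 2].
x_proj = clip(1.3) = 1.3
y_proj = clip(0.754) = 0.754
Step 4: Evaluate f.
f(1.3, 0.754) = -7.4864


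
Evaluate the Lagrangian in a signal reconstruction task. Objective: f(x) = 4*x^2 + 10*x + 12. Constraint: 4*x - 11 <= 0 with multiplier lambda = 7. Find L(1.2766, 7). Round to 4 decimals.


Step 1: Evaluate f(x).
f(1.2766) = 4*1.2766^2 + 10*1.2766 + 12 = 31.2848
Step 2: Evaluate g(x).
g(1.2766) = 4*1.2766 - 11 = -5.8936
Step 3: Compute Lagrangian.
L = 31.2848 + 7*-5.8936 = -9.9704


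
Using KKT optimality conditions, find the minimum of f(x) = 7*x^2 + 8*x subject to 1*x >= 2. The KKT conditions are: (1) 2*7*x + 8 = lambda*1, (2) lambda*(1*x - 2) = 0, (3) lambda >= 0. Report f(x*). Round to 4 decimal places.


Step 1: Try lambda = 0 (constraint inactive).
x_unc = -8/(2*7) = -0.5714
Check: 1*-0.5714 = -0.5714 < 2 -- violated!
Step 2: Constraint must be active: 1*x = 2
x* = 2/1 = 2.0
lambda = (2*7*2.0 + 8)/1 = 36.0
Step 3: Compute optimal value.
f(x*) = 7*2.0^2 + 8*2.0 = 44.0


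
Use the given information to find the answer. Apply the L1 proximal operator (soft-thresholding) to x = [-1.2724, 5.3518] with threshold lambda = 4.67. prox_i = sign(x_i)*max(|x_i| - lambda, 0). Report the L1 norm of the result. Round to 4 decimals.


Soft-thresholding with lambda = 4.67:
prox(-1.2724) = sign(-1.2724)*max(|-1.2724| - 4.67, 0) = 0.0
prox(5.3518) = sign(5.3518)*max(|5.3518| - 4.67, 0) = 0.6818
prox(x) = [0.0, 0.6818]
||prox(x)||_1 = 0.0 + 0.6818 = 0.6818


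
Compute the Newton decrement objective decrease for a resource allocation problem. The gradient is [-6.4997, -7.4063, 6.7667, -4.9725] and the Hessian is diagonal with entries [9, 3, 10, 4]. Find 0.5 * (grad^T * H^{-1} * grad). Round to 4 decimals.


Step 1: H is diagonal, so H^(-1) * g = [-0.7222, -2.4688, 0.6767, -1.2431].
Step 2: g^T H^(-1) g = sum_i g_i^2 / H_ii
  = (-6.4997)^2/9 + (-7.4063)^2/3 + (6.7667)^2/10 + (-4.9725)^2/4
  = 4.694 + 18.2844 + 4.5788 + 6.1814 = 33.7387
Step 3: Objective decrease = 0.5 * g^T H^(-1) g = 16.8693


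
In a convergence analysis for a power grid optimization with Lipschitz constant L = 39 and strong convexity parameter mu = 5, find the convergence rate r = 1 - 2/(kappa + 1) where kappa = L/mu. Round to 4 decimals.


Step 1: Compute the condition number.
kappa = L/mu = 39/5 = 7.8
Step 2: Compute the convergence rate.
r = 1 - 2/(kappa + 1) = 1 - 2*mu/(L + mu) = (L - mu)/(L + mu) = 34/44 = 0.7727


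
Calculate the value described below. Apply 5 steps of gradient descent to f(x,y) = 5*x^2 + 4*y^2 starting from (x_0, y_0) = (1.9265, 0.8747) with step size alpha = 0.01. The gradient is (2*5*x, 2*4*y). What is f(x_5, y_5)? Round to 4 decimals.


Gradient descent on f(x,y) = 5*x^2 + 4*y^2.
Starting point: (1.9265, 0.8747), alpha = 0.01
Step 1: grad_x = 2*5*1.9265 = 19.265, grad_y = 2*4*0.8747 = 6.9976
  x_1 = 1.9265 - 0.01*19.265 = 1.7339
  y_1 = 0.8747 - 0.01*6.9976 = 0.8047
Step 2: grad_x = 2*5*1.7339 = 17.3385, grad_y = 2*4*0.8047 = 6.4378
  x_2 = 1.7339 - 0.01*17.3385 = 1.5605
  y_2 = 0.8047 - 0.01*6.4378 = 0.7403
Step 3: grad_x = 2*5*1.5605 = 15.6047, grad_y = 2*4*0.7403 = 5.9228
  x_3 = 1.5605 - 0.01*15.6047 = 1.4044
  y_3 = 0.7403 - 0.01*5.9228 = 0.6811
Step 4: grad_x = 2*5*1.4044 = 14.0442, grad_y = 2*4*0.6811 = 5.4489
  x_4 = 1.4044 - 0.01*14.0442 = 1.264
  y_4 = 0.6811 - 0.01*5.4489 = 0.6266
Step 5: grad_x = 2*5*1.264 = 12.6398, grad_y = 2*4*0.6266 = 5.013
  x_5 = 1.264 - 0.01*12.6398 = 1.1376
  y_5 = 0.6266 - 0.01*5.013 = 0.5765
f(1.1376, 0.5765) = 5*1.1376^2 + 4*0.5765^2 = 7.7998


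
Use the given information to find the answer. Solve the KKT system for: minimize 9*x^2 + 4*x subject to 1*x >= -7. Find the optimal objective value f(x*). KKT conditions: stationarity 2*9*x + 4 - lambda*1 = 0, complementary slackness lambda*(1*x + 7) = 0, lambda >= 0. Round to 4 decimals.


Step 1: Try lambda = 0 (constraint inactive).
Stationarity: 2*9*x + 4 = 0
x* = -4/(2*9) = -2/9 = -0.2222 (rounded; the exact value -2/9 is used below)
Check constraint: 1*-0.2222 = -0.2222 >= -7 -- satisfied.
Step 2: Compute optimal value.
f(x*) = 9*(-2/9)^2 + 4*(-2/9) = -0.4444


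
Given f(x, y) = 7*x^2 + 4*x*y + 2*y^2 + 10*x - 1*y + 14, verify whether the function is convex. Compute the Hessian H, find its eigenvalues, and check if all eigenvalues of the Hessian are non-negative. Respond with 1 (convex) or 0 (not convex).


The Hessian of f(x,y) = 7*x^2 + 4*x*y + 2*y^2 + 10*x - 1*y + 14 is:
H = [[14, 4], [4, 4]]
Trace = 14 + 4 = 18
Determinant = 14*4 - (4)^2 = 40
Discriminant = (18)^2 - 4*40 = 164.0
Eigenvalues: lambda_1 = 2.5969, lambda_2 = 15.4031
The function is convex.

1


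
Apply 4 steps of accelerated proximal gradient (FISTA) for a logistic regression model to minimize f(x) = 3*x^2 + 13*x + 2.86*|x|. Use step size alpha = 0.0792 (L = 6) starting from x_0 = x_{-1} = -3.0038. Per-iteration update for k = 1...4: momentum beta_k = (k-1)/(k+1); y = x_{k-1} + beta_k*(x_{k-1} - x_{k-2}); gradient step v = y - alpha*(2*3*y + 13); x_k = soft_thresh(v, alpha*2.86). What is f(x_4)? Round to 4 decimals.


FISTA on f(x) = 3*x^2 + 13*x + 2.86*|x|
L = 6, alpha = 0.0792
Iteration 1: beta = 0.0, y = -3.0038 + 0.0*(-3.0038 + 3.0038) = -3.0038
  grad(y) = -5.0228, v = y - alpha*grad = -2.606
  prox(v) = soft_thresh(-2.606, 0.2265) = -2.3795
Iteration 2: beta = 0.3333, y = -2.3795 + 0.3333*(-2.3795 + 3.0038) = -2.1714
  grad(y) = -0.0283, v = y - alpha*grad = -2.1691
  prox(v) = soft_thresh(-2.1691, 0.2265) = -1.9426
Iteration 3: beta = 0.5, y = -1.9426 + 0.5*(-1.9426 + 2.3795) = -1.7242
  grad(y) = 2.6548, v = y - alpha*grad = -1.9345
  prox(v) = soft_thresh(-1.9345, 0.2265) = -1.7079
Iteration 4: beta = 0.6, y = -1.7079 + 0.6*(-1.7079 + 1.9426) = -1.5671
  grad(y) = 3.5972, v = y - alpha*grad = -1.852
  prox(v) = soft_thresh(-1.852, 0.2265) = -1.6255
f(x_4) = 3*(-1.6255)^2 + 13*(-1.6255) + 2.86*|-1.6255| = -8.5558


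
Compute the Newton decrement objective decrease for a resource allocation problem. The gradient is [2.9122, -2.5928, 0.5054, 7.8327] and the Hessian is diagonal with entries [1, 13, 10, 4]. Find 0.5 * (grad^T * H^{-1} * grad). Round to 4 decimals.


Step 1: H is diagonal, so H^(-1) * g = [2.9122, -0.1994, 0.0505, 1.9582].
Step 2: g^T H^(-1) g = sum_i g_i^2 / H_ii
  = (2.9122)^2/1 + (-2.5928)^2/13 + (0.5054)^2/10 + (7.8327)^2/4
  = 8.4809 + 0.5171 + 0.0255 + 15.3378 = 24.3614
Step 3: Objective decrease = 0.5 * g^T H^(-1) g = 12.1807


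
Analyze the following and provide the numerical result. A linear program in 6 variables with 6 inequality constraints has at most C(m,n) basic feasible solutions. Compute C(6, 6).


Each vertex corresponds to some choice of n active constraints out of m, so the number of vertices is at most C(m, n) = m! / (n!(m-n)!).
m = 6, n = 6
Numerator: 6 * 5 * 4 * 3 * 2 * 1
Denominator: 6! = 720
C(6, 6) = 1


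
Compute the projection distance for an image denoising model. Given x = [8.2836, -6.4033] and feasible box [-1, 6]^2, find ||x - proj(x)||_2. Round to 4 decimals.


Project each component onto [-1, 6].
clip(8.2836) = 6.0, clip(-6.4033) = -1.0
Projection = [6.0, -1.0]
Squared diffs: [5.2148, 29.1957]
Distance = sqrt(34.4105) = 5.866


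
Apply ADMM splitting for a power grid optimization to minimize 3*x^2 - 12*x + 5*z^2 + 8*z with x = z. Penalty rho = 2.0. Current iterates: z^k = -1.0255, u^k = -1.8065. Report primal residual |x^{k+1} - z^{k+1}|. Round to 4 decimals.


ADMM iteration with rho = 2.0, z^k = -1.0255, u^k = -1.8065
Step 1: x-update.
Minimize 3*x^2 - 12*x + (2.0/2)*(x + 1.0255 - 1.8065)^2
FOC: (2*3 + 2.0)*x = 12 + 2.0*(-1.0255 + 1.8065)
x^{k+1} = 1.6953
Step 2: z-update.
Minimize 5*z^2 + 8*z + (2.0/2)*(1.6953 - z - 1.8065)^2
FOC: (2*5 + 2.0)*z = -8 + 2.0*(1.6953 - 1.8065)
z^{k+1} = -0.6852
Step 3: u-update.
u^{k+1} = -1.8065 + 1.6953 + 0.6852 = 0.574
Step 4: Primal residual = |1.6953 + 0.6852| = 2.3805


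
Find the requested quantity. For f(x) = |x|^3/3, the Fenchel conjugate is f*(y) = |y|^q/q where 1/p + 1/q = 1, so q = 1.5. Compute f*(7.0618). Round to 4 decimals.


The conjugate exponent q satisfies 1/p + 1/q = 1.
p = 3, so q = 3/(3 - 1) = 1.5
|y|^q = 7.0618^1.5 = 18.7661
f*(7.0618) = 18.7661 / 1.5 = 12.5107


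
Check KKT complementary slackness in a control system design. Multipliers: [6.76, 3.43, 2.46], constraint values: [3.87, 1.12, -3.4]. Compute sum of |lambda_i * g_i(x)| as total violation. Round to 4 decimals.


KKT complementary slackness check:
lambda_1 * g_1 = 6.76 * 3.87 = 26.1612
lambda_2 * g_2 = 3.43 * 1.12 = 3.8416
lambda_3 * g_3 = 2.46 * -3.4 = -8.364
Total violation = 26.1612 + 3.8416 + 8.364 = 38.3668


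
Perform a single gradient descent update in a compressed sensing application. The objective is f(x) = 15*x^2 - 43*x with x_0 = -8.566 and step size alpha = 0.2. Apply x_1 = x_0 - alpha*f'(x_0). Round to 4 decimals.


We compute the gradient at x_0 and apply the update.
f'(x) = 30*x - 43
f'(-8.566) = 30*-8.566 - 43 = -299.98
x_1 = -8.566 - 0.2*-299.98 = 51.43


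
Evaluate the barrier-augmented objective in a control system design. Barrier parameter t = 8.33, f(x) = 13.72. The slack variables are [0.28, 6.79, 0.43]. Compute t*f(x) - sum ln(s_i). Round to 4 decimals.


Step 1: Compute log-barrier.
ln values: [-1.273, 1.9155, -0.844]
phi = -(-1.273 + 1.9155 - 0.844) = 0.2015
Step 2: Compute augmented objective.
t*f(x) = 8.33*13.72 = 114.2876
Total = 114.2876 + 0.2015 = 114.4891


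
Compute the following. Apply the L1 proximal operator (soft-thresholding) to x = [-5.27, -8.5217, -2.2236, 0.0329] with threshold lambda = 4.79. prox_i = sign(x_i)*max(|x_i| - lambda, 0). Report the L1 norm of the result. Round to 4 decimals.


Soft-thresholding with lambda = 4.79:
prox(-5.27) = sign(-5.27)*max(|-5.27| - 4.79, 0) = -0.48
prox(-8.5217) = sign(-8.5217)*max(|-8.5217| - 4.79, 0) = -3.7317
prox(-2.2236) = sign(-2.2236)*max(|-2.2236| - 4.79, 0) = 0.0
prox(0.0329) = sign(0.0329)*max(|0.0329| - 4.79, 0) = 0.0
prox(x) = [-0.48, -3.7317, 0.0, 0.0]
||prox(x)||_1 = 0.48 + 3.7317 + 0.0 + 0.0 = 4.2117


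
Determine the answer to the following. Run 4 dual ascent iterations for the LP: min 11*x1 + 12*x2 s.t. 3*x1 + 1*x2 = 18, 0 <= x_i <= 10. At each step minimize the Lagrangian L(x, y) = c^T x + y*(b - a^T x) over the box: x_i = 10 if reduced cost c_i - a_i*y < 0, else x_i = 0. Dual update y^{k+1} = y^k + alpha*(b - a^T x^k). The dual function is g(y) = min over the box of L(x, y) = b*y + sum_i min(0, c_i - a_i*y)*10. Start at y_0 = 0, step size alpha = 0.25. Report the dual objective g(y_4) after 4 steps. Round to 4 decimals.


Dual ascent for LP: min 11*x1 + 12*x2, 3*x1 + 1*x2 = 18, 0 <= x_i <= 10
Step 1: y^k = 0.0, reduced costs: (11.0, 12.0)
  x^k = (0.0, 0.0), subgradient = b - a^T x = 18.0
  y^{k+1} = 0.0 + 0.25*18.0 = 4.5
Step 2: y^k = 4.5, reduced costs: (-2.5, 7.5)
  x^k = (10.0, 0.0), subgradient = b - a^T x = -12.0
  y^{k+1} = 4.5 + 0.25*-12.0 = 1.5
Step 3: y^k = 1.5, reduced costs: (6.5, 10.5)
  x^k = (0.0, 0.0), subgradient = b - a^T x = 18.0
  y^{k+1} = 1.5 + 0.25*18.0 = 6.0
Step 4: y^k = 6.0, reduced costs: (-7.0, 6.0)
  x^k = (10.0, 0.0), subgradient = b - a^T x = -12.0
  y^{k+1} = 6.0 + 0.25*-12.0 = 3.0
Dual objective at y_4 = 3.0: reduced costs (2.0, 9.0), box minimizer x = (0.0, 0.0)
g(y_4) = b*y + (c1 - a1*y)*x1 + (c2 - a2*y)*x2 = 18*3.0 + 2.0*0.0 + 9.0*0.0 = 54.0 + 0.0 + 0.0 = 54.0


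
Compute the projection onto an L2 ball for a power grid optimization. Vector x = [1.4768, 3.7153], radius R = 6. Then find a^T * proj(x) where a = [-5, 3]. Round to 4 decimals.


Step 1: Compute ||x|| (intermediates to 6 decimals).
||x|| = sqrt(1.4768^2 + 3.7153^2) = 3.998049
Step 2: Project.
Since ||x|| <= R, proj = x (no scaling needed).
proj(x) = [1.4768, 3.7153]
Step 3: Dot product.
a^T * proj(x) = -5*1.4768 + 3*3.7153 = 3.7619


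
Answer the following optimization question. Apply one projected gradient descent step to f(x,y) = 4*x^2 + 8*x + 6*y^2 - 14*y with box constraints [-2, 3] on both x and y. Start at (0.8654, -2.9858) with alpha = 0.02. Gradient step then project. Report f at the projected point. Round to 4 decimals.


Step 1: Compute gradient at (0.8654, -2.9858).
grad_x = 2*4*0.8654 + 8 = 14.9232
grad_y = 2*6*-2.9858 - 14 = -49.8296
Step 2: Gradient step.
x_raw = 0.8654 - 0.02*14.9232 = 0.5669
y_raw = -2.9858 - 0.02*-49.8296 = -1.9892
Step 3: Project onto [-2, 3].
x_proj = clip(0.5669) = 0.5669
y_proj = clip(-1.9892) = -1.9892
Step 4: Evaluate f.
f(0.5669, -1.9892) = 57.4118


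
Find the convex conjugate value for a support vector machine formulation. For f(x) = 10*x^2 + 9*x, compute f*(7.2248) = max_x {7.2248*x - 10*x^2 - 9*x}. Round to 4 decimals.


f*(y) = sup_x {y*x - a*x^2 - b*x} = sup_x {(y-b)*x - a*x^2}
FOC: (y - b) - 2a*x = 0 => x* = (y - b)/(2a)
x* = (7.2248 - 9)/(2*10) = -0.0888
f*(7.2248) = (y-b)^2/(4a) = (7.2248 - 9)^2/(4*10)
= 3.1513/40 = 0.0788


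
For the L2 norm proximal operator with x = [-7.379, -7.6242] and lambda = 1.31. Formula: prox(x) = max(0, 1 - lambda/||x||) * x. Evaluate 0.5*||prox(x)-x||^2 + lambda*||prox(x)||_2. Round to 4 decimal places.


Step 1: Compute ||x||.
||x|| = 10.6103
Step 2: Compute scaling factor.
scale = max(0, 1 - 1.31/10.6103) = 0.8765
Step 3: prox(x) = [-6.468, -6.6829]
||prox(x)|| = 9.3003
Step 4: Proximal objective.
0.5*||prox-x||^2 = 0.8581
lambda*||prox|| = 12.1834
Total = 13.0414


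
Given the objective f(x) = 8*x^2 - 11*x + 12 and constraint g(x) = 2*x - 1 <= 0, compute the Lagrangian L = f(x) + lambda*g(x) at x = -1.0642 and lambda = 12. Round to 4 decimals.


Step 1: Evaluate f(x).
f(-1.0642) = 8*(-1.0642)^2 - 11*(-1.0642) + 12 = 32.7664
Step 2: Evaluate g(x).
g(-1.0642) = 2*-1.0642 - 1 = -3.1284
Step 3: Compute Lagrangian.
L = 32.7664 + 12*-3.1284 = -4.7744


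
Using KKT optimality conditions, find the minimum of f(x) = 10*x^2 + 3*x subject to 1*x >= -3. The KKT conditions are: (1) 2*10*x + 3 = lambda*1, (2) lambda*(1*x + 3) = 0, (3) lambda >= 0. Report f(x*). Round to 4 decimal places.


Step 1: Try lambda = 0 (constraint inactive).
Stationarity: 2*10*x + 3 = 0
x* = -3/(2*10) = -0.15
Check constraint: 1*-0.15 = -0.15 >= -3 -- satisfied.
Step 2: Compute optimal value.
f(x*) = 10*(-0.15)^2 + 3*(-0.15) = -0.225


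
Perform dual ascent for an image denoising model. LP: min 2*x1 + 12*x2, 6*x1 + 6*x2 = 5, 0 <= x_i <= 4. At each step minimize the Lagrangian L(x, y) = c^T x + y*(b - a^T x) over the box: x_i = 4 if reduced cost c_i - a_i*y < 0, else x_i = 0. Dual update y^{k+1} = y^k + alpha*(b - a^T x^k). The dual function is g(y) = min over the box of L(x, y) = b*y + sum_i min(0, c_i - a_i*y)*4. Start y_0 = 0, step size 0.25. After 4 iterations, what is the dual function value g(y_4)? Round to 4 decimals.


Dual ascent for LP: min 2*x1 + 12*x2, 6*x1 + 6*x2 = 5, 0 <= x_i <= 4
Step 1: y^k = 0.0, reduced costs: (2.0, 12.0)
  x^k = (0.0, 0.0), subgradient = b - a^T x = 5.0
  y^{k+1} = 0.0 + 0.25*5.0 = 1.25
Step 2: y^k = 1.25, reduced costs: (-5.5, 4.5)
  x^k = (4.0, 0.0), subgradient = b - a^T x = -19.0
  y^{k+1} = 1.25 + 0.25*-19.0 = -3.5
Step 3: y^k = -3.5, reduced costs: (23.0, 33.0)
  x^k = (0.0, 0.0), subgradient = b - a^T x = 5.0
  y^{k+1} = -3.5 + 0.25*5.0 = -2.25
Step 4: y^k = -2.25, reduced costs: (15.5, 25.5)
  x^k = (0.0, 0.0), subgradient = b - a^T x = 5.0
  y^{k+1} = -2.25 + 0.25*5.0 = -1.0
Dual objective at y_4 = -1.0: reduced costs (8.0, 18.0), box minimizer x = (0.0, 0.0)
g(y_4) = b*y + (c1 - a1*y)*x1 + (c2 - a2*y)*x2 = 5*(-1.0) + 8.0*0.0 + 18.0*0.0 = -5.0 + 0.0 + 0.0 = -5.0


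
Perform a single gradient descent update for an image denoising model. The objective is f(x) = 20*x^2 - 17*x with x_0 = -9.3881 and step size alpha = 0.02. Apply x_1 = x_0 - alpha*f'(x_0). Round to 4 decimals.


We compute the gradient at x_0 and apply the update.
f'(x) = 40*x - 17
f'(-9.3881) = 40*-9.3881 - 17 = -392.524
x_1 = -9.3881 - 0.02*-392.524 = -1.5376


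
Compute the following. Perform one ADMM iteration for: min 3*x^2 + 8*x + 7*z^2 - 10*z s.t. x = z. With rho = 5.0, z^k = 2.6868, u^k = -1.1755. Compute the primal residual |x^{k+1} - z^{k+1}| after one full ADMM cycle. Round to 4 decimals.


ADMM iteration with rho = 5.0, z^k = 2.6868, u^k = -1.1755
Step 1: x-update.
Minimize 3*x^2 + 8*x + (5.0/2)*(x - 2.6868 - 1.1755)^2
FOC: (2*3 + 5.0)*x = -8 + 5.0*(2.6868 + 1.1755)
x^{k+1} = 1.0283
Step 2: z-update.
Minimize 7*z^2 - 10*z + (5.0/2)*(1.0283 - z - 1.1755)^2
FOC: (2*7 + 5.0)*z = 10 + 5.0*(1.0283 - 1.1755)
z^{k+1} = 0.4876
Step 3: u-update.
u^{k+1} = -1.1755 + 1.0283 - 0.4876 = -0.6348
Step 4: Primal residual = |1.0283 - 0.4876| = 0.5407


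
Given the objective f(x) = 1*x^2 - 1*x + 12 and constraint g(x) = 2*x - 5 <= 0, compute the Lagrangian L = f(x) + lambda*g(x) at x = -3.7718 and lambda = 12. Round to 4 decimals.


Step 1: Evaluate f(x).
f(-3.7718) = 1*(-3.7718)^2 - 1*(-3.7718) + 12 = 29.9983
Step 2: Evaluate g(x).
g(-3.7718) = 2*-3.7718 - 5 = -12.5436
Step 3: Compute Lagrangian.
L = 29.9983 + 12*-12.5436 = -120.5249


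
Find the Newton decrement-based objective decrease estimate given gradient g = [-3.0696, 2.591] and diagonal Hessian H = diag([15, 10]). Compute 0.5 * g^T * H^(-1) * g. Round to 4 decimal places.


Step 1: H is diagonal, so H^(-1) * g = [-0.2046, 0.2591].
Step 2: g^T H^(-1) g = sum_i g_i^2 / H_ii
  = (-3.0696)^2/15 + (2.591)^2/10
  = 0.6282 + 0.6713 = 1.2995
Step 3: Objective decrease = 0.5 * g^T H^(-1) g = 0.6497


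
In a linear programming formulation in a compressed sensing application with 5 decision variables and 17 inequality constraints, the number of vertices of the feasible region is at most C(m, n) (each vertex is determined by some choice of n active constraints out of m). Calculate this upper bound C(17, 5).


Each vertex corresponds to some choice of n active constraints out of m, so the number of vertices is at most C(m, n) = m! / (n!(m-n)!).
m = 17, n = 5
Numerator: 17 * 16 * 15 * 14 * 13
Denominator: 5! = 120
C(17, 5) = 6188


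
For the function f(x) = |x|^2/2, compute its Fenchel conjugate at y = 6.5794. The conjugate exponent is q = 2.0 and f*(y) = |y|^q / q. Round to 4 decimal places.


The conjugate exponent q satisfies 1/p + 1/q = 1.
p = 2, so q = 2/(2 - 1) = 2.0
|y|^q = 6.5794^2.0 = 43.2885
f*(6.5794) = 43.2885 / 2.0 = 21.6443


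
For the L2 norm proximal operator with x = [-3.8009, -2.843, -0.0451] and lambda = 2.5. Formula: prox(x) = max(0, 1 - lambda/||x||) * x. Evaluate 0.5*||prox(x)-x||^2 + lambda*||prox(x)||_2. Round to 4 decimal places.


Step 1: Compute ||x||.
||x|| = 4.7467
Step 2: Compute scaling factor.
scale = max(0, 1 - 2.5/4.7467) = 0.4733
Step 3: prox(x) = [-1.7991, -1.3457, -0.0213]
||prox(x)|| = 2.2467
Step 4: Proximal objective.
0.5*||prox-x||^2 = 3.125
lambda*||prox|| = 5.6168
Total = 8.7418


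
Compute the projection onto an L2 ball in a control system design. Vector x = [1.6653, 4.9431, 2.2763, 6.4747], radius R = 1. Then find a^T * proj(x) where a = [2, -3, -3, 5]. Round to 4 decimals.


Step 1: Compute ||x|| (intermediates to 6 decimals).
||x|| = sqrt(1.6653^2 + 4.9431^2 + 2.2763^2 + 6.4747^2) = 8.620368
Step 2: Project.
Since ||x|| > R, scale = R/||x|| = 1/8.620368 = 0.116004, proj(x) = scale * x
proj(x) = [0.193181, 0.573419, 0.26406, 0.751091]
Step 3: Dot product.
a^T * proj(x) = 2*0.193181 - 3*0.573419 - 3*0.26406 + 5*0.751091 = 1.6294


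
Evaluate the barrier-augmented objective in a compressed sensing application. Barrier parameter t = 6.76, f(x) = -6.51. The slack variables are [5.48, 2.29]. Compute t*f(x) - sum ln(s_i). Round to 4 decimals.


Step 1: Compute log-barrier.
ln values: [1.7011, 0.8286]
phi = -(1.7011 + 0.8286) = -2.5297
Step 2: Compute augmented objective.
t*f(x) = 6.76*-6.51 = -44.0076
Total = -44.0076 - 2.5297 = -46.5373


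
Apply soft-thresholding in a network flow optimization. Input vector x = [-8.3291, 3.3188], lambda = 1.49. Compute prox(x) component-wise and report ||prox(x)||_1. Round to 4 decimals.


Soft-thresholding with lambda = 1.49:
prox(-8.3291) = sign(-8.3291)*max(|-8.3291| - 1.49, 0) = -6.8391
prox(3.3188) = sign(3.3188)*max(|3.3188| - 1.49, 0) = 1.8288
prox(x) = [-6.8391, 1.8288]
||prox(x)||_1 = 6.8391 + 1.8288 = 8.6679


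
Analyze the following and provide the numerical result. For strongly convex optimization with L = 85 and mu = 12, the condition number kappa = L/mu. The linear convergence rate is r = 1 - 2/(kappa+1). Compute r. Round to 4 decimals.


Step 1: Compute the condition number.
kappa = L/mu = 85/12 = 7.0833
Step 2: Compute the convergence rate.
r = 1 - 2/(kappa + 1) = 1 - 2*mu/(L + mu) = (L - mu)/(L + mu) = 73/97 = 0.7526


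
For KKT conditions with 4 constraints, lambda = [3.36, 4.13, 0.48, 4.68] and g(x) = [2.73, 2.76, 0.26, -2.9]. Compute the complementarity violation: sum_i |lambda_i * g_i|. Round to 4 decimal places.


KKT complementary slackness check:
lambda_1 * g_1 = 3.36 * 2.73 = 9.1728
lambda_2 * g_2 = 4.13 * 2.76 = 11.3988
lambda_3 * g_3 = 0.48 * 0.26 = 0.1248
lambda_4 * g_4 = 4.68 * -2.9 = -13.572
Total violation = 9.1728 + 11.3988 + 0.1248 + 13.572 = 34.2684


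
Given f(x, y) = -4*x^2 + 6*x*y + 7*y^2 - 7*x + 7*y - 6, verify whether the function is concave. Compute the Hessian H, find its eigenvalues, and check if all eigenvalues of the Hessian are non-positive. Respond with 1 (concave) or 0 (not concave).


The Hessian of f(x,y) = -4*x^2 + 6*x*y + 7*y^2 - 7*x + 7*y - 6 is:
H = [[-8, 6], [6, 14]]
Trace = -8 + 14 = 6
Determinant = -8*14 - (6)^2 = -148
Discriminant = (6)^2 - 4*-148 = 628.0
Eigenvalues: lambda_1 = -9.53, lambda_2 = 15.53
The function is not concave.

0


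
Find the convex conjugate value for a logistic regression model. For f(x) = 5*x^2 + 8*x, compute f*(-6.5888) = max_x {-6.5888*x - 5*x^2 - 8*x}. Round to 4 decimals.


f*(y) = sup_x {y*x - a*x^2 - b*x} = sup_x {(y-b)*x - a*x^2}
FOC: (y - b) - 2a*x = 0 => x* = (y - b)/(2a)
x* = (-6.5888 - 8)/(2*5) = -1.4589
f*(-6.5888) = (y-b)^2/(4a) = (-6.5888 - 8)^2/(4*5)
= 212.8331/20 = 10.6417


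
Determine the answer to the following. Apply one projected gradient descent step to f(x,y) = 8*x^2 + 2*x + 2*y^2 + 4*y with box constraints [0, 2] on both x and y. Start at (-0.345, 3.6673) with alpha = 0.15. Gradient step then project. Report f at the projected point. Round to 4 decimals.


Step 1: Compute gradient at (-0.345, 3.6673).
grad_x = 2*8*-0.345 + 2 = -3.52
grad_y = 2*2*3.6673 + 4 = 18.6692
Step 2: Gradient step.
x_raw = -0.345 - 0.15*-3.52 = 0.183
y_raw = 3.6673 - 0.15*18.6692 = 0.8669
Step 3: Project onto [0, 2].
x_proj = clip(0.183) = 0.183
y_proj = clip(0.8669) = 0.8669
Step 4: Evaluate f.
f(0.183, 0.8669) = 5.6047


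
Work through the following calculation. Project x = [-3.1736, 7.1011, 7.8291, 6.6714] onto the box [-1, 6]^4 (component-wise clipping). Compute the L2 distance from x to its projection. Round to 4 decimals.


Project each component onto [-1, 6].
clip(-3.1736) = -1.0, clip(7.1011) = 6.0, clip(7.8291) = 6.0, clip(6.6714) = 6.0
Projection = [-1.0, 6.0, 6.0, 6.0]
Squared diffs: [4.7245, 1.2124, 3.3456, 0.4508]
Distance = sqrt(9.7333) = 3.1198


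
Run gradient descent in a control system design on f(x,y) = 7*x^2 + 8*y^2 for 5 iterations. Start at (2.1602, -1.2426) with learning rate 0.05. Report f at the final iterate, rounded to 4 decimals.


Gradient descent on f(x,y) = 7*x^2 + 8*y^2.
Starting point: (2.1602, -1.2426), alpha = 0.05
Step 1: grad_x = 2*7*2.1602 = 30.2428, grad_y = 2*8*-1.2426 = -19.8816
  x_1 = 2.1602 - 0.05*30.2428 = 0.6481
  y_1 = -1.2426 - 0.05*-19.8816 = -0.2485
Step 2: grad_x = 2*7*0.6481 = 9.0728, grad_y = 2*8*-0.2485 = -3.9763
  x_2 = 0.6481 - 0.05*9.0728 = 0.1944
  y_2 = -0.2485 - 0.05*-3.9763 = -0.0497
Step 3: grad_x = 2*7*0.1944 = 2.7219, grad_y = 2*8*-0.0497 = -0.7953
  x_3 = 0.1944 - 0.05*2.7219 = 0.0583
  y_3 = -0.0497 - 0.05*-0.7953 = -0.0099
Step 4: grad_x = 2*7*0.0583 = 0.8166, grad_y = 2*8*-0.0099 = -0.1591
  x_4 = 0.0583 - 0.05*0.8166 = 0.0175
  y_4 = -0.0099 - 0.05*-0.1591 = -0.002
Step 5: grad_x = 2*7*0.0175 = 0.245, grad_y = 2*8*-0.002 = -0.0318
  x_5 = 0.0175 - 0.05*0.245 = 0.0052
  y_5 = -0.002 - 0.05*-0.0318 = -0.0004
f(0.0052, -0.0004) = 7*0.0052^2 + 8*(-0.0004)^2 = 0.0002


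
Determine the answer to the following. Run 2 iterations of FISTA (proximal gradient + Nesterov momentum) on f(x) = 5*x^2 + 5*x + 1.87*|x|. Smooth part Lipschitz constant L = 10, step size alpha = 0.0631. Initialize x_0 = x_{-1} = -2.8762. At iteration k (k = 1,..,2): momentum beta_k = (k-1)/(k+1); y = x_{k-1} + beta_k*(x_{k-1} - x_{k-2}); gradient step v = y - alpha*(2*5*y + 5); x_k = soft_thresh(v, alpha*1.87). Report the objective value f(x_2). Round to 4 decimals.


FISTA on f(x) = 5*x^2 + 5*x + 1.87*|x|
L = 10, alpha = 0.0631
Iteration 1: beta = 0.0, y = -2.8762 + 0.0*(-2.8762 + 2.8762) = -2.8762
  grad(y) = -23.762, v = y - alpha*grad = -1.3768
  prox(v) = soft_thresh(-1.3768, 0.118) = -1.2588
Iteration 2: beta = 0.3333, y = -1.2588 + 0.3333*(-1.2588 + 2.8762) = -0.7197
  grad(y) = -2.1969, v = y - alpha*grad = -0.5811
  prox(v) = soft_thresh(-0.5811, 0.118) = -0.4631
f(x_2) = 5*(-0.4631)^2 + 5*(-0.4631) + 1.87*|-0.4631| = -0.3772


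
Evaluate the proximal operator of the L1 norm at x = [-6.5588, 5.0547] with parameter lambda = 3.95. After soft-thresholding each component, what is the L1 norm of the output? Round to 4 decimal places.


Soft-thresholding with lambda = 3.95:
prox(-6.5588) = sign(-6.5588)*max(|-6.5588| - 3.95, 0) = -2.6088
prox(5.0547) = sign(5.0547)*max(|5.0547| - 3.95, 0) = 1.1047
prox(x) = [-2.6088, 1.1047]
||prox(x)||_1 = 2.6088 + 1.1047 = 3.7135


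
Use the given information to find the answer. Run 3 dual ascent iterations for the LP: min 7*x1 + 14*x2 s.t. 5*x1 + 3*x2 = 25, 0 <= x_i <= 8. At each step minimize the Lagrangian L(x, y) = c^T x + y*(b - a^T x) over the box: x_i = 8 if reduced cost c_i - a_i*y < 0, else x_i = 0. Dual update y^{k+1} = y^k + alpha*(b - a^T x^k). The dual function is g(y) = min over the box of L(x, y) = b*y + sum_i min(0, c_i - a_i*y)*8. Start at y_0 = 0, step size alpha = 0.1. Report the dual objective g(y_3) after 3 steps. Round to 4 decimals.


Dual ascent for LP: min 7*x1 + 14*x2, 5*x1 + 3*x2 = 25, 0 <= x_i <= 8
Step 1: y^k = 0.0, reduced costs: (7.0, 14.0)
  x^k = (0.0, 0.0), subgradient = b - a^T x = 25.0
  y^{k+1} = 0.0 + 0.1*25.0 = 2.5
Step 2: y^k = 2.5, reduced costs: (-5.5, 6.5)
  x^k = (8.0, 0.0), subgradient = b - a^T x = -15.0
  y^{k+1} = 2.5 + 0.1*-15.0 = 1.0
Step 3: y^k = 1.0, reduced costs: (2.0, 11.0)
  x^k = (0.0, 0.0), subgradient = b - a^T x = 25.0
  y^{k+1} = 1.0 + 0.1*25.0 = 3.5
Dual objective at y_3 = 3.5: reduced costs (-10.5, 3.5), box minimizer x = (8.0, 0.0)
g(y_3) = b*y + (c1 - a1*y)*x1 + (c2 - a2*y)*x2 = 25*3.5 + (-10.5)*8.0 + 3.5*0.0 = 87.5 - 84.0 + 0.0 = 3.5


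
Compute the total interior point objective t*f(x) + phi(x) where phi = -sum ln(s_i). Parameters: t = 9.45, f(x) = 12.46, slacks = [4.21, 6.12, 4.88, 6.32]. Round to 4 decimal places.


Step 1: Compute log-barrier.
ln values: [1.4375, 1.8116, 1.5851, 1.8437]
phi = -(1.4375 + 1.8116 + 1.5851 + 1.8437) = -6.6779
Step 2: Compute augmented objective.
t*f(x) = 9.45*12.46 = 117.747
Total = 117.747 - 6.6779 = 111.0691


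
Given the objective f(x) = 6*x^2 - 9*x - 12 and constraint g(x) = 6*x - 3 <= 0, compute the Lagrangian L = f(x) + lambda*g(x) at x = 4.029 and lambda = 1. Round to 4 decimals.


Step 1: Evaluate f(x).
f(4.029) = 6*4.029^2 - 9*4.029 - 12 = 49.136
Step 2: Evaluate g(x).
g(4.029) = 6*4.029 - 3 = 21.174
Step 3: Compute Lagrangian.
L = 49.136 + 1*21.174 = 70.31


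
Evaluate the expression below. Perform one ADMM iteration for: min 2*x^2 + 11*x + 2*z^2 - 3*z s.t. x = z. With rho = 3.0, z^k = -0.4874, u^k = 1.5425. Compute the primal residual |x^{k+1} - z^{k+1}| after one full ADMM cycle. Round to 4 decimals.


ADMM iteration with rho = 3.0, z^k = -0.4874, u^k = 1.5425
Step 1: x-update.
Minimize 2*x^2 + 11*x + (3.0/2)*(x + 0.4874 + 1.5425)^2
FOC: (2*2 + 3.0)*x = -11 + 3.0*(-0.4874 - 1.5425)
x^{k+1} = -2.4414
Step 2: z-update.
Minimize 2*z^2 - 3*z + (3.0/2)*(-2.4414 - z + 1.5425)^2
FOC: (2*2 + 3.0)*z = 3 + 3.0*(-2.4414 + 1.5425)
z^{k+1} = 0.0433
Step 3: u-update.
u^{k+1} = 1.5425 - 2.4414 - 0.0433 = -0.9422
Step 4: Primal residual = |-2.4414 - 0.0433| = 2.4847


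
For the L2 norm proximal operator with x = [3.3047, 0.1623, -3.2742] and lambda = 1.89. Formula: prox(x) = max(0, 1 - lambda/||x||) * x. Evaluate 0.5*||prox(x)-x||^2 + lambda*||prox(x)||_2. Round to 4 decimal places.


Step 1: Compute ||x||.
||x|| = 4.6549
Step 2: Compute scaling factor.
scale = max(0, 1 - 1.89/4.6549) = 0.594
Step 3: prox(x) = [1.9629, 0.0964, -1.9448]
||prox(x)|| = 2.7649
Step 4: Proximal objective.
0.5*||prox-x||^2 = 1.7861
lambda*||prox|| = 5.2257
Total = 7.0116


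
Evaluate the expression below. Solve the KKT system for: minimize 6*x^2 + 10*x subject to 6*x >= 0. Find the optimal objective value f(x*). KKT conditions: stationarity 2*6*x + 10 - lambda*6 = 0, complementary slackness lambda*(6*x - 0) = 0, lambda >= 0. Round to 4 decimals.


Step 1: Try lambda = 0 (constraint inactive).
x_unc = -10/(2*6) = -0.8333
Check: 6*-0.8333 = -4.9998 < 0 -- violated!
Step 2: Constraint must be active: 6*x = 0
x* = 0/6 = 0.0
lambda = (2*6*0.0 + 10)/6 = 1.6667
Step 3: Compute optimal value.
f(x*) = 6*0.0^2 + 10*0.0 = 0.0


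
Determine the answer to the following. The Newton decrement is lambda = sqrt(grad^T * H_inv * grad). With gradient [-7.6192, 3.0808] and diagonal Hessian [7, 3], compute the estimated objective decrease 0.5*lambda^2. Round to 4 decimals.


Step 1: H is diagonal, so H^(-1) * g = [-1.0885, 1.0269].
Step 2: g^T H^(-1) g = sum_i g_i^2 / H_ii
  = (-7.6192)^2/7 + (3.0808)^2/3
  = 8.2932 + 3.1638 = 11.4569
Step 3: Objective decrease = 0.5 * g^T H^(-1) g = 5.7285


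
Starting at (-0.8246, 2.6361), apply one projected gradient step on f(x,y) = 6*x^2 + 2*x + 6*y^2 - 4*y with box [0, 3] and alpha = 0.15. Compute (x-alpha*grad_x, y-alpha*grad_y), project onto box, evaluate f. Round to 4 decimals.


Step 1: Compute gradient at (-0.8246, 2.6361).
grad_x = 2*6*-0.8246 + 2 = -7.8952
grad_y = 2*6*2.6361 - 4 = 27.6332
Step 2: Gradient step.
x_raw = -0.8246 - 0.15*-7.8952 = 0.3597
y_raw = 2.6361 - 0.15*27.6332 = -1.5089
Step 3: Project onto [0, 3].
x_proj = clip(0.3597) = 0.3597
y_proj = clip(-1.5089) = 0.0
Step 4: Evaluate f.
f(0.3597, 0.0) = 1.4956


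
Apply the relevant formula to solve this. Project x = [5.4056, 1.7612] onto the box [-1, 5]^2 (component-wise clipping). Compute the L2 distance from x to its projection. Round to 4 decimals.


Project each component onto [-1, 5].
clip(5.4056) = 5.0, clip(1.7612) = 1.7612
Projection = [5.0, 1.7612]
Squared diffs: [0.1645, 0.0]
Distance = sqrt(0.1645) = 0.4056


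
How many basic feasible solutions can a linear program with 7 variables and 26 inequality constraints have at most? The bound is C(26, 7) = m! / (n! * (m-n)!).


Each vertex corresponds to some choice of n active constraints out of m, so the number of vertices is at most C(m, n) = m! / (n!(m-n)!).
m = 26, n = 7
Numerator: 26 * 25 * 24 * 23 * 22 * 21 * 20
Denominator: 7! = 5040
C(26, 7) = 657800


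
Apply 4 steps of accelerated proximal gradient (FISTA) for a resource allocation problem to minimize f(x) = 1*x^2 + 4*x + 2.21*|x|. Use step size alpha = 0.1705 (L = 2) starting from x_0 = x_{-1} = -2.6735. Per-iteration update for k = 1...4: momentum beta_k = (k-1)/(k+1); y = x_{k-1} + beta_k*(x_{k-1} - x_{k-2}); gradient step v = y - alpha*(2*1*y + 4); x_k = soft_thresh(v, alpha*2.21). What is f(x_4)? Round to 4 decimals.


FISTA on f(x) = 1*x^2 + 4*x + 2.21*|x|
L = 2, alpha = 0.1705
Iteration 1: beta = 0.0, y = -2.6735 + 0.0*(-2.6735 + 2.6735) = -2.6735
  grad(y) = -1.347, v = y - alpha*grad = -2.4438
  prox(v) = soft_thresh(-2.4438, 0.3768) = -2.067
Iteration 2: beta = 0.3333, y = -2.067 + 0.3333*(-2.067 + 2.6735) = -1.8649
  grad(y) = 0.2702, v = y - alpha*grad = -1.911
  prox(v) = soft_thresh(-1.911, 0.3768) = -1.5341
Iteration 3: beta = 0.5, y = -1.5341 + 0.5*(-1.5341 + 2.067) = -1.2677
  grad(y) = 1.4646, v = y - alpha*grad = -1.5174
  prox(v) = soft_thresh(-1.5174, 0.3768) = -1.1406
Iteration 4: beta = 0.6, y = -1.1406 + 0.6*(-1.1406 + 1.5341) = -0.9045
  grad(y) = 2.191, v = y - alpha*grad = -1.2781
  prox(v) = soft_thresh(-1.2781, 0.3768) = -0.9013
f(x_4) = 1*(-0.9013)^2 + 4*(-0.9013) + 2.21*|-0.9013| = -0.801
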